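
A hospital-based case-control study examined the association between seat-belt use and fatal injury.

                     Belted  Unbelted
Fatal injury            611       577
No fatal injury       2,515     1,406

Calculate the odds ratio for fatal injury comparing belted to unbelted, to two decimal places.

Reading the table with exposure as columns: a = 611 (Belted, case), b = 2515 (Belted, non-case), c = 577 (Unbelted, case), d = 1406.
OR = (a·d)/(b·c) = (611 × 1406) / (2515 × 577) = 859066 / 1451155 = 0.59199
Exposure is associated with lower odds of fatal injury (OR = 0.59 < 1).

0.59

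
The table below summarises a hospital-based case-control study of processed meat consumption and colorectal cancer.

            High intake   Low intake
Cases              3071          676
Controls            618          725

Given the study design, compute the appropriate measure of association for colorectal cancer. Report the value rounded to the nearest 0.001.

5.329

Reading the table with exposure as columns: a = 3071 (High intake, case), b = 618 (High intake, non-case), c = 676 (Low intake, case), d = 725.
This is a hospital-based case-control study: participants were sampled on outcome status, so risks in the source population cannot be estimated directly — relative risk is not valid here. The odds ratio is the appropriate measure.
OR = (a·d)/(b·c) = (3071 × 725) / (618 × 676) = 2226475 / 417768 = 5.32945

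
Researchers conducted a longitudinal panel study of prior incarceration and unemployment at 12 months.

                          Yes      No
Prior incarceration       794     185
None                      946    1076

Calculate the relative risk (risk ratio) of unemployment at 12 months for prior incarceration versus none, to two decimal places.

Cells: a = 794, b = 185, c = 946, d = 1076.
Risk in exposed = 794/979 = 0.81103; risk in unexposed = 946/2022 = 0.46785.
RR = 0.81103 / 0.46785 = 1.73352
The risk among the exposed is 1.73 times that among the unexposed.

1.73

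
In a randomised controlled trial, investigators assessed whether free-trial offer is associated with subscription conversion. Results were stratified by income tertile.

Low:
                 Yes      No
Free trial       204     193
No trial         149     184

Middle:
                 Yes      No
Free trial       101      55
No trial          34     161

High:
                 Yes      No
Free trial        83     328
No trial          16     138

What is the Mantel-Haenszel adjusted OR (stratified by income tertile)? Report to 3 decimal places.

OR_MH = Σ(aᵢdᵢ/nᵢ) / Σ(bᵢcᵢ/nᵢ), where nᵢ is the stratum total.
Stratum 1 (Low): n = 730; a·d/n = 204·184/730 = 51.4192; b·c/n = 193·149/730 = 39.3932
Stratum 2 (Middle): n = 351; a·d/n = 101·161/351 = 46.3276; b·c/n = 55·34/351 = 5.3276
Stratum 3 (High): n = 565; a·d/n = 83·138/565 = 20.2726; b·c/n = 328·16/565 = 9.2885
OR_MH = (51.4192 + 46.3276 + 20.2726) / (39.3932 + 5.3276 + 9.2885) = 118.0194 / 54.0093 = 2.18517

2.185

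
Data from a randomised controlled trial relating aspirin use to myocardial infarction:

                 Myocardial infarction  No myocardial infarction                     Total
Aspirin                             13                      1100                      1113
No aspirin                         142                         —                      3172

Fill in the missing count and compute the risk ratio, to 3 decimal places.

The missing cell is in the unexposed row: 3172 − 142 = 3030.
So a = 13, b = 1100, c = 142, d = 3030.
RR = [a/(a+b)] / [c/(c+d)] = (13/1113) / (142/3172) = 0.01168/0.04477 = 0.26091

0.261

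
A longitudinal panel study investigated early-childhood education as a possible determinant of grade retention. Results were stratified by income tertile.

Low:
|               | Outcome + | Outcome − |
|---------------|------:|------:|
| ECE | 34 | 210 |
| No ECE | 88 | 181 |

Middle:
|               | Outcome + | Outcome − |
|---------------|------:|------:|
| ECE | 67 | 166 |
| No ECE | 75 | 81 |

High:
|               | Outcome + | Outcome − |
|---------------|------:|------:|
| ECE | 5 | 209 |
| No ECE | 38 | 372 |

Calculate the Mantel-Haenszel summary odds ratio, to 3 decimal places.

0.358

OR_MH = Σ(aᵢdᵢ/nᵢ) / Σ(bᵢcᵢ/nᵢ), where nᵢ is the stratum total.
Stratum 1 (Low): n = 513; a·d/n = 34·181/513 = 11.9961; b·c/n = 210·88/513 = 36.0234
Stratum 2 (Middle): n = 389; a·d/n = 67·81/389 = 13.9512; b·c/n = 166·75/389 = 32.0051
Stratum 3 (High): n = 624; a·d/n = 5·372/624 = 2.9808; b·c/n = 209·38/624 = 12.7276
OR_MH = (11.9961 + 13.9512 + 2.9808) / (36.0234 + 32.0051 + 12.7276) = 28.9280 / 80.7561 = 0.35821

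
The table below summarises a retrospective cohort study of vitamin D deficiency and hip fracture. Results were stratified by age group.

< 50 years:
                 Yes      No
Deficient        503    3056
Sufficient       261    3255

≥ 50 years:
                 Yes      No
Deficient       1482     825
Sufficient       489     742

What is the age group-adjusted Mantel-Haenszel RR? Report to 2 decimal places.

RR_MH = Σ(aᵢ·n₀ᵢ/nᵢ) / Σ(cᵢ·n₁ᵢ/nᵢ), with n₁ᵢ = aᵢ+bᵢ (exposed), n₀ᵢ = cᵢ+dᵢ (unexposed), nᵢ = n₁ᵢ+n₀ᵢ.
Stratum 1 (< 50 years): n₁ = 3559, n₀ = 3516, n = 7075; a·n₀/n = 503·3516/7075 = 249.9714; c·n₁/n = 261·3559/7075 = 131.2931
Stratum 2 (≥ 50 years): n₁ = 2307, n₀ = 1231, n = 3538; a·n₀/n = 1482·1231/3538 = 515.6422; c·n₁/n = 489·2307/3538 = 318.8590
RR_MH = (249.9714 + 515.6422) / (131.2931 + 318.8590) = 765.6136 / 450.1521 = 1.70079

1.70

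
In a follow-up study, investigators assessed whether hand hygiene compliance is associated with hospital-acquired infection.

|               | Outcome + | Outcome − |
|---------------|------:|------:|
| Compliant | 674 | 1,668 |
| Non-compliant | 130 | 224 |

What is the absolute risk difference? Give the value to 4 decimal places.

-0.0794

Cells: a = 674, b = 1668, c = 130, d = 224.
Risk in exposed = 674/2342 = 0.287788; risk in unexposed = 130/354 = 0.367232.
Risk difference = 0.287788 − 0.367232 = -0.079443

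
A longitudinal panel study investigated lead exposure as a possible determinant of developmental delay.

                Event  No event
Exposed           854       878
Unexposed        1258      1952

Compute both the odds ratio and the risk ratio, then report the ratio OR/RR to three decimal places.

1.200

Cells: a = 854, b = 878, c = 1258, d = 1952.
OR = (854·1952)/(878·1258) = 1667008/1104524 = 1.50925
Risk in exposed = 854/1732 = 0.49307; risk in unexposed = 1258/3210 = 0.39190; RR = 1.25816
OR/RR = 1.50925 / 1.25816 = 1.19958
The outcome is not rare, so the OR lies further from 1 than the RR.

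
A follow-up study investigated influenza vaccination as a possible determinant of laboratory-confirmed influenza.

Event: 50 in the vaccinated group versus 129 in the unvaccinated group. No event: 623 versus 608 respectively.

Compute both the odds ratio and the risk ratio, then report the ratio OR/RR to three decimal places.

From the description: a = 50, b = 623, c = 129, d = 608.
OR = (50·608)/(623·129) = 30400/80367 = 0.37826
Risk in exposed = 50/673 = 0.07429; risk in unexposed = 129/737 = 0.17503; RR = 0.42446
OR/RR = 0.37826 / 0.42446 = 0.89118
The outcome is not rare, so the OR lies further from 1 than the RR.

0.891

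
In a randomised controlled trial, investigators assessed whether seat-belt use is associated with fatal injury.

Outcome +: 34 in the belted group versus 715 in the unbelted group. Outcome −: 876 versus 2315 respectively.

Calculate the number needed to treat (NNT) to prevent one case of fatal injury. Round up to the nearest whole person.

6

Risk in treated group = 34/910 = 0.03736; risk in control = 715/3030 = 0.23597.
Absolute risk reduction = 0.23597 − 0.03736 = 0.19861
NNT = 1 / ARR = 1 / 0.19861 = 5.035 → round up → 6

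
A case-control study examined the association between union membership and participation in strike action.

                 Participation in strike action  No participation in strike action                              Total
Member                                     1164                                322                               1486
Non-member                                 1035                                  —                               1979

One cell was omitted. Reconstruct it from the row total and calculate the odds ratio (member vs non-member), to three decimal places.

The missing cell is in the unexposed row: 1979 − 1035 = 944.
So a = 1164, b = 322, c = 1035, d = 944.
OR = (a·d)/(b·c) = (1164 × 944) / (322 × 1035) = 1098816 / 333270 = 3.29707

3.297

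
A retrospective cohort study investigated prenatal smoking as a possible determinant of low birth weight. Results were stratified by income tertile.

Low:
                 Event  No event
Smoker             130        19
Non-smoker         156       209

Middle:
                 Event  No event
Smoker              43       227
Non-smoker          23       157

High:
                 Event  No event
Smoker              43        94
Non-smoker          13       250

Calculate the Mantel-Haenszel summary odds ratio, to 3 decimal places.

OR_MH = Σ(aᵢdᵢ/nᵢ) / Σ(bᵢcᵢ/nᵢ), where nᵢ is the stratum total.
Stratum 1 (Low): n = 514; a·d/n = 130·209/514 = 52.8599; b·c/n = 19·156/514 = 5.7665
Stratum 2 (Middle): n = 450; a·d/n = 43·157/450 = 15.0022; b·c/n = 227·23/450 = 11.6022
Stratum 3 (High): n = 400; a·d/n = 43·250/400 = 26.8750; b·c/n = 94·13/400 = 3.0550
OR_MH = (52.8599 + 15.0022 + 26.8750) / (5.7665 + 11.6022 + 3.0550) = 94.7371 / 20.4238 = 4.63858

4.639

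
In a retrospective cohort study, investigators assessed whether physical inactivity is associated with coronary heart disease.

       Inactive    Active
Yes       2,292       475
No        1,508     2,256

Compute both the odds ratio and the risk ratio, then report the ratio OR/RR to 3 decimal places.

2.082

Reading the table with exposure as columns: a = 2292 (Inactive, case), b = 1508 (Inactive, non-case), c = 475 (Active, case), d = 2256.
OR = (2292·2256)/(1508·475) = 5170752/716300 = 7.21870
Risk in exposed = 2292/3800 = 0.60316; risk in unexposed = 475/2731 = 0.17393; RR = 3.46784
OR/RR = 7.21870 / 3.46784 = 2.08161
The outcome is not rare, so the OR lies further from 1 than the RR.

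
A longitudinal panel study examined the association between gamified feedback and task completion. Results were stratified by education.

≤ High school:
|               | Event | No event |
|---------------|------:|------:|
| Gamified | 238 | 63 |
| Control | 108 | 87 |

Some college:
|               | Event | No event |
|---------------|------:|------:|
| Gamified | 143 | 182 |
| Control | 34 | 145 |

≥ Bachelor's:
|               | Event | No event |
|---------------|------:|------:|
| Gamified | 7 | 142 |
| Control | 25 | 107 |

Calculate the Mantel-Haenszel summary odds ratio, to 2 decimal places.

OR_MH = Σ(aᵢdᵢ/nᵢ) / Σ(bᵢcᵢ/nᵢ), where nᵢ is the stratum total.
Stratum 1 (≤ High school): n = 496; a·d/n = 238·87/496 = 41.7460; b·c/n = 63·108/496 = 13.7177
Stratum 2 (Some college): n = 504; a·d/n = 143·145/504 = 41.1409; b·c/n = 182·34/504 = 12.2778
Stratum 3 (≥ Bachelor's): n = 281; a·d/n = 7·107/281 = 2.6655; b·c/n = 142·25/281 = 12.6335
OR_MH = (41.7460 + 41.1409 + 2.6655) / (13.7177 + 12.2778 + 12.6335) = 85.5523 / 38.6290 = 2.21472

2.21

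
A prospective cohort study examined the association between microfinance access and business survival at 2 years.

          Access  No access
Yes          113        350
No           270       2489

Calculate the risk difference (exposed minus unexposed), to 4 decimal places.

0.1718

Reading the table with exposure as columns: a = 113 (Access, case), b = 270 (Access, non-case), c = 350 (No access, case), d = 2489.
Risk in exposed = 113/383 = 0.295039; risk in unexposed = 350/2839 = 0.123283.
Risk difference = 0.295039 − 0.123283 = 0.171756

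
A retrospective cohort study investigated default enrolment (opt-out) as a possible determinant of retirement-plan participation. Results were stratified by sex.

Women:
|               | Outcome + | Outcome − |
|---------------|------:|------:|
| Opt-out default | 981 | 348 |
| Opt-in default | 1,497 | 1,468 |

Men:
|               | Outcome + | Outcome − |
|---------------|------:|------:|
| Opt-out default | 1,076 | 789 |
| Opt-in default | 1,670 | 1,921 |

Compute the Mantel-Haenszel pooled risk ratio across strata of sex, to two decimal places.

RR_MH = Σ(aᵢ·n₀ᵢ/nᵢ) / Σ(cᵢ·n₁ᵢ/nᵢ), with n₁ᵢ = aᵢ+bᵢ (exposed), n₀ᵢ = cᵢ+dᵢ (unexposed), nᵢ = n₁ᵢ+n₀ᵢ.
Stratum 1 (Women): n₁ = 1329, n₀ = 2965, n = 4294; a·n₀/n = 981·2965/4294 = 677.3789; c·n₁/n = 1497·1329/4294 = 463.3239
Stratum 2 (Men): n₁ = 1865, n₀ = 3591, n = 5456; a·n₀/n = 1076·3591/5456 = 708.1957; c·n₁/n = 1670·1865/5456 = 570.8486
RR_MH = (677.3789 + 708.1957) / (463.3239 + 570.8486) = 1385.5746 / 1034.1725 = 1.33979

1.34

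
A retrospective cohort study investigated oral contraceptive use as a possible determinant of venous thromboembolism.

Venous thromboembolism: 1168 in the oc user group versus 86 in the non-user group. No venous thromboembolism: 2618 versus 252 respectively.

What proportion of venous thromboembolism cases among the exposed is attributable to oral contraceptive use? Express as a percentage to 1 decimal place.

From the description: a = 1168, b = 2618, c = 86, d = 252.
Risk in exposed = 1168/3786 = 0.30851; risk in unexposed = 86/338 = 0.25444.
RR = 0.30851/0.25444 = 1.21250
AR% = (RR − 1)/RR × 100 = (1.21250 − 1)/1.21250 × 100 = 17.5255%

17.5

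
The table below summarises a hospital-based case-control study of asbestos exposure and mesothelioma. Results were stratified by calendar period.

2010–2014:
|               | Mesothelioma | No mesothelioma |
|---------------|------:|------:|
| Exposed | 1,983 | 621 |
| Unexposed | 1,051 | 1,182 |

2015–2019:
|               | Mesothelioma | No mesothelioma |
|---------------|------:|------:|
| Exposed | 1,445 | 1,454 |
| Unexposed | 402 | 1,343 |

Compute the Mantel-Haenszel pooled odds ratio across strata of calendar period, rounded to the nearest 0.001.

3.460

OR_MH = Σ(aᵢdᵢ/nᵢ) / Σ(bᵢcᵢ/nᵢ), where nᵢ is the stratum total.
Stratum 1 (2010–2014): n = 4837; a·d/n = 1983·1182/4837 = 484.5785; b·c/n = 621·1051/4837 = 134.9330
Stratum 2 (2015–2019): n = 4644; a·d/n = 1445·1343/4644 = 417.8801; b·c/n = 1454·402/4644 = 125.8630
OR_MH = (484.5785 + 417.8801) / (134.9330 + 125.8630) = 902.4585 / 260.7961 = 3.46040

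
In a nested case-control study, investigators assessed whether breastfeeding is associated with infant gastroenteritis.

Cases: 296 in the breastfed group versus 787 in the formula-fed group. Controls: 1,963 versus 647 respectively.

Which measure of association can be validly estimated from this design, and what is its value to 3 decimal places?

0.124

From the description: a = 296, b = 1963, c = 787, d = 647.
This is a nested case-control study: participants were sampled on outcome status, so risks in the source population cannot be estimated directly — relative risk is not valid here. The odds ratio is the appropriate measure.
OR = (a·d)/(b·c) = (296 × 647) / (1963 × 787) = 191512 / 1544881 = 0.12397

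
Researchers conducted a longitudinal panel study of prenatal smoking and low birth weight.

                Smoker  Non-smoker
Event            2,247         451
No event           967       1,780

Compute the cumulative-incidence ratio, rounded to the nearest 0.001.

3.458

Reading the table with exposure as columns: a = 2247 (Smoker, case), b = 967 (Smoker, non-case), c = 451 (Non-smoker, case), d = 1780.
Risk in exposed = 2247/3214 = 0.69913; risk in unexposed = 451/2231 = 0.20215.
RR = 0.69913 / 0.20215 = 3.45844
The risk among the exposed is 3.46 times that among the unexposed.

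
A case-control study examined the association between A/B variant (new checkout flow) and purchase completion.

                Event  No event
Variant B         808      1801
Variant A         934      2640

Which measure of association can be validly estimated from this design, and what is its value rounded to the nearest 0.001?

Cells: a = 808, b = 1801, c = 934, d = 2640.
This is a case-control study: participants were sampled on outcome status, so risks in the source population cannot be estimated directly — relative risk is not valid here. The odds ratio is the appropriate measure.
OR = (a·d)/(b·c) = (808 × 2640) / (1801 × 934) = 2133120 / 1682134 = 1.26810

1.268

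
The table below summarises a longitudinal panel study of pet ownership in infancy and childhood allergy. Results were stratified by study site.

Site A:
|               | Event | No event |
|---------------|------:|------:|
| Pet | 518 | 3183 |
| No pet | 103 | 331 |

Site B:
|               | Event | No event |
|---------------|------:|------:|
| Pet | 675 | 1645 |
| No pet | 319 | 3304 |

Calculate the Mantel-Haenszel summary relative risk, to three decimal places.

RR_MH = Σ(aᵢ·n₀ᵢ/nᵢ) / Σ(cᵢ·n₁ᵢ/nᵢ), with n₁ᵢ = aᵢ+bᵢ (exposed), n₀ᵢ = cᵢ+dᵢ (unexposed), nᵢ = n₁ᵢ+n₀ᵢ.
Stratum 1 (Site A): n₁ = 3701, n₀ = 434, n = 4135; a·n₀/n = 518·434/4135 = 54.3681; c·n₁/n = 103·3701/4135 = 92.1894
Stratum 2 (Site B): n₁ = 2320, n₀ = 3623, n = 5943; a·n₀/n = 675·3623/5943 = 411.4967; c·n₁/n = 319·2320/5943 = 124.5297
RR_MH = (54.3681 + 411.4967) / (92.1894 + 124.5297) = 465.8648 / 216.7191 = 2.14963

2.150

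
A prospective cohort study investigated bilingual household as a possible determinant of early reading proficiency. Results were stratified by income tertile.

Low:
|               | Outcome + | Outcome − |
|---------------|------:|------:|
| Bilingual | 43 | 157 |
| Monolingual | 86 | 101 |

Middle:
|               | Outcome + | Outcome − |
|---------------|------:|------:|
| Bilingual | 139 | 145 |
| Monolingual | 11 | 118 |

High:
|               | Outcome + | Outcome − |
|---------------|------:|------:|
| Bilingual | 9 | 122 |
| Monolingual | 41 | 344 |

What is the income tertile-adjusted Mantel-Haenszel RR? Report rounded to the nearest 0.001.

RR_MH = Σ(aᵢ·n₀ᵢ/nᵢ) / Σ(cᵢ·n₁ᵢ/nᵢ), with n₁ᵢ = aᵢ+bᵢ (exposed), n₀ᵢ = cᵢ+dᵢ (unexposed), nᵢ = n₁ᵢ+n₀ᵢ.
Stratum 1 (Low): n₁ = 200, n₀ = 187, n = 387; a·n₀/n = 43·187/387 = 20.7778; c·n₁/n = 86·200/387 = 44.4444
Stratum 2 (Middle): n₁ = 284, n₀ = 129, n = 413; a·n₀/n = 139·129/413 = 43.4165; c·n₁/n = 11·284/413 = 7.5642
Stratum 3 (High): n₁ = 131, n₀ = 385, n = 516; a·n₀/n = 9·385/516 = 6.7151; c·n₁/n = 41·131/516 = 10.4089
RR_MH = (20.7778 + 43.4165 + 6.7151) / (44.4444 + 7.5642 + 10.4089) = 70.9094 / 62.4175 = 1.13605

1.136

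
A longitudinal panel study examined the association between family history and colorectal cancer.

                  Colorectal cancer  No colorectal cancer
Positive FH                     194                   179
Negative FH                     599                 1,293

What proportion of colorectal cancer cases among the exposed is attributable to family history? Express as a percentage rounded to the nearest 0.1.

39.1

Cells: a = 194, b = 179, c = 599, d = 1293.
Risk in exposed = 194/373 = 0.52011; risk in unexposed = 599/1892 = 0.31660.
RR = 0.52011/0.31660 = 1.64281
AR% = (RR − 1)/RR × 100 = (1.64281 − 1)/1.64281 × 100 = 39.1287%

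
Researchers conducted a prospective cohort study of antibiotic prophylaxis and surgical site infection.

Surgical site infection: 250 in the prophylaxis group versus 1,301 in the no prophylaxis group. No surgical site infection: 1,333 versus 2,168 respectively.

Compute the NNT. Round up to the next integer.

Risk in treated group = 250/1583 = 0.15793; risk in control = 1301/3469 = 0.37504.
Absolute risk reduction = 0.37504 − 0.15793 = 0.21711
NNT = 1 / ARR = 1 / 0.21711 = 4.606 → round up → 5

5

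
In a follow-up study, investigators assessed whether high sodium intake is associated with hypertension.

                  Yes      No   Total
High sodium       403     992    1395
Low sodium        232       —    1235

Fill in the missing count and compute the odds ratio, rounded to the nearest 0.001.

1.756

The missing cell is in the unexposed row: 1235 − 232 = 1003.
So a = 403, b = 992, c = 232, d = 1003.
OR = (a·d)/(b·c) = (403 × 1003) / (992 × 232) = 404209 / 230144 = 1.75633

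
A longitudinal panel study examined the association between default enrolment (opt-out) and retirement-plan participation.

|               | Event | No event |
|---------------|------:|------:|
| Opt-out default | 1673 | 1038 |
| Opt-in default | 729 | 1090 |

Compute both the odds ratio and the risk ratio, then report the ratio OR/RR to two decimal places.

1.57

Cells: a = 1673, b = 1038, c = 729, d = 1090.
OR = (1673·1090)/(1038·729) = 1823570/756702 = 2.40989
Risk in exposed = 1673/2711 = 0.61712; risk in unexposed = 729/1819 = 0.40077; RR = 1.53983
OR/RR = 2.40989 / 1.53983 = 1.56504
The outcome is not rare, so the OR lies further from 1 than the RR.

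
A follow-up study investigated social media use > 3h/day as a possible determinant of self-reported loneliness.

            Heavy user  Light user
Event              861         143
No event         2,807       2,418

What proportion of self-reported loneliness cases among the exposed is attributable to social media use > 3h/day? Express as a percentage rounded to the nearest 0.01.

76.21

Reading the table with exposure as columns: a = 861 (Heavy user, case), b = 2807 (Heavy user, non-case), c = 143 (Light user, case), d = 2418.
Risk in exposed = 861/3668 = 0.23473; risk in unexposed = 143/2561 = 0.05584.
RR = 0.23473/0.05584 = 4.20385
AR% = (RR − 1)/RR × 100 = (4.20385 − 1)/4.20385 × 100 = 76.2123%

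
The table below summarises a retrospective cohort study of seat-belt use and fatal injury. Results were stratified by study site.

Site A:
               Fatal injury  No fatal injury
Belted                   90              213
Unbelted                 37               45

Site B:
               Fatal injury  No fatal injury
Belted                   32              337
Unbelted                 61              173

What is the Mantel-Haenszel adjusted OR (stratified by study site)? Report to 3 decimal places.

0.361

OR_MH = Σ(aᵢdᵢ/nᵢ) / Σ(bᵢcᵢ/nᵢ), where nᵢ is the stratum total.
Stratum 1 (Site A): n = 385; a·d/n = 90·45/385 = 10.5195; b·c/n = 213·37/385 = 20.4701
Stratum 2 (Site B): n = 603; a·d/n = 32·173/603 = 9.1808; b·c/n = 337·61/603 = 34.0912
OR_MH = (10.5195 + 9.1808) / (20.4701 + 34.0912) = 19.7002 / 54.5613 = 0.36107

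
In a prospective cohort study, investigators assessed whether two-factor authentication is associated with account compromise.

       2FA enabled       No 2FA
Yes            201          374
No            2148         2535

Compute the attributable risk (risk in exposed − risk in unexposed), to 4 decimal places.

-0.0430

Reading the table with exposure as columns: a = 201 (2FA enabled, case), b = 2148 (2FA enabled, non-case), c = 374 (No 2FA, case), d = 2535.
Risk in exposed = 201/2349 = 0.085568; risk in unexposed = 374/2909 = 0.128567.
Risk difference = 0.085568 − 0.128567 = -0.042998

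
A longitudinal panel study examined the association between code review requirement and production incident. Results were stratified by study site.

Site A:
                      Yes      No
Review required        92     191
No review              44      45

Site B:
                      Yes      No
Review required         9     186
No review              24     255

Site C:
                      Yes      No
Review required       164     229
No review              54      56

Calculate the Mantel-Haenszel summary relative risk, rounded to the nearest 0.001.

RR_MH = Σ(aᵢ·n₀ᵢ/nᵢ) / Σ(cᵢ·n₁ᵢ/nᵢ), with n₁ᵢ = aᵢ+bᵢ (exposed), n₀ᵢ = cᵢ+dᵢ (unexposed), nᵢ = n₁ᵢ+n₀ᵢ.
Stratum 1 (Site A): n₁ = 283, n₀ = 89, n = 372; a·n₀/n = 92·89/372 = 22.0108; c·n₁/n = 44·283/372 = 33.4731
Stratum 2 (Site B): n₁ = 195, n₀ = 279, n = 474; a·n₀/n = 9·279/474 = 5.2975; c·n₁/n = 24·195/474 = 9.8734
Stratum 3 (Site C): n₁ = 393, n₀ = 110, n = 503; a·n₀/n = 164·110/503 = 35.8648; c·n₁/n = 54·393/503 = 42.1909
RR_MH = (22.0108 + 5.2975 + 35.8648) / (33.4731 + 9.8734 + 42.1909) = 63.1730 / 85.5374 = 0.73854

0.739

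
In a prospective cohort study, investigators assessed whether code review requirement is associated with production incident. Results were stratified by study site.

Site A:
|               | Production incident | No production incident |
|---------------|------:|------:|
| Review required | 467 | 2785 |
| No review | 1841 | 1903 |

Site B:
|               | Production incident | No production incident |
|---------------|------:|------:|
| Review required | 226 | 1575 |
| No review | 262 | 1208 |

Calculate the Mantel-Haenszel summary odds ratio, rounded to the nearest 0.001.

0.245

OR_MH = Σ(aᵢdᵢ/nᵢ) / Σ(bᵢcᵢ/nᵢ), where nᵢ is the stratum total.
Stratum 1 (Site A): n = 6996; a·d/n = 467·1903/6996 = 127.0299; b·c/n = 2785·1841/6996 = 732.8738
Stratum 2 (Site B): n = 3271; a·d/n = 226·1208/3271 = 83.4632; b·c/n = 1575·262/3271 = 126.1541
OR_MH = (127.0299 + 83.4632) / (732.8738 + 126.1541) = 210.4930 / 859.0279 = 0.24504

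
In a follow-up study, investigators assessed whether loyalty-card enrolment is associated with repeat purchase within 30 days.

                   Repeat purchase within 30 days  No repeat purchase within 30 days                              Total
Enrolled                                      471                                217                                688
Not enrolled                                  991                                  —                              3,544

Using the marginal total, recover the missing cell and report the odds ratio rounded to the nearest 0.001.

The missing cell is in the unexposed row: 3544 − 991 = 2553.
So a = 471, b = 217, c = 991, d = 2553.
OR = (a·d)/(b·c) = (471 × 2553) / (217 × 991) = 1202463 / 215047 = 5.59163

5.592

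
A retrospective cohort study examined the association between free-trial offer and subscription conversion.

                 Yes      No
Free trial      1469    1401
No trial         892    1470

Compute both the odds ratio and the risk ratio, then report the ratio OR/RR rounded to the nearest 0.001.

Cells: a = 1469, b = 1401, c = 892, d = 1470.
OR = (1469·1470)/(1401·892) = 2159430/1249692 = 1.72797
Risk in exposed = 1469/2870 = 0.51185; risk in unexposed = 892/2362 = 0.37765; RR = 1.35536
OR/RR = 1.72797 / 1.35536 = 1.27491
The outcome is not rare, so the OR lies further from 1 than the RR.

1.275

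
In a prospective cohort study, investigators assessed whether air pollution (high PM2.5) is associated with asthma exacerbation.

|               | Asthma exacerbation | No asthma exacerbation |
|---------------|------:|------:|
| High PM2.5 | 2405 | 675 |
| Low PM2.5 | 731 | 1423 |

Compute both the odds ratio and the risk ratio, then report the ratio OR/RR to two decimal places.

Cells: a = 2405, b = 675, c = 731, d = 1423.
OR = (2405·1423)/(675·731) = 3422315/493425 = 6.93584
Risk in exposed = 2405/3080 = 0.78084; risk in unexposed = 731/2154 = 0.33937; RR = 2.30087
OR/RR = 6.93584 / 2.30087 = 3.01444
The outcome is not rare, so the OR lies further from 1 than the RR.

3.01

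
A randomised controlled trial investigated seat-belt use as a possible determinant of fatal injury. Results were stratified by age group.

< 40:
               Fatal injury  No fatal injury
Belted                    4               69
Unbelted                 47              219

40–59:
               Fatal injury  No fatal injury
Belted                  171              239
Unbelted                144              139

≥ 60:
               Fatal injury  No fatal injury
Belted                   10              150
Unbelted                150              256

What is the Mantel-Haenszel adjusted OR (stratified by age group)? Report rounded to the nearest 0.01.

OR_MH = Σ(aᵢdᵢ/nᵢ) / Σ(bᵢcᵢ/nᵢ), where nᵢ is the stratum total.
Stratum 1 (< 40): n = 339; a·d/n = 4·219/339 = 2.5841; b·c/n = 69·47/339 = 9.5664
Stratum 2 (40–59): n = 693; a·d/n = 171·139/693 = 34.2987; b·c/n = 239·144/693 = 49.6623
Stratum 3 (≥ 60): n = 566; a·d/n = 10·256/566 = 4.5230; b·c/n = 150·150/566 = 39.7527
OR_MH = (2.5841 + 34.2987 + 4.5230) / (9.5664 + 49.6623 + 39.7527) = 41.4057 / 98.9814 = 0.41832

0.42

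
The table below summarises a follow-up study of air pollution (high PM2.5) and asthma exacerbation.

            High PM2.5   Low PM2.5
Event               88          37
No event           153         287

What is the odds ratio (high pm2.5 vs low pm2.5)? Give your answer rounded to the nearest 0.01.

Reading the table with exposure as columns: a = 88 (High PM2.5, case), b = 153 (High PM2.5, non-case), c = 37 (Low PM2.5, case), d = 287.
OR = (a·d)/(b·c) = (88 × 287) / (153 × 37) = 25256 / 5661 = 4.46140
The odds of asthma exacerbation are about 4.46 times as high in the high pm2.5 group.

4.46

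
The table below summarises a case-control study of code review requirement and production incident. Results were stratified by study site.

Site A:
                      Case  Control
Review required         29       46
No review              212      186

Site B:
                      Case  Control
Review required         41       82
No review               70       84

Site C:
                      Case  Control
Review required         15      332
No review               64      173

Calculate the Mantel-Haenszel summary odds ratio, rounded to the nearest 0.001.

0.364

OR_MH = Σ(aᵢdᵢ/nᵢ) / Σ(bᵢcᵢ/nᵢ), where nᵢ is the stratum total.
Stratum 1 (Site A): n = 473; a·d/n = 29·186/473 = 11.4038; b·c/n = 46·212/473 = 20.6173
Stratum 2 (Site B): n = 277; a·d/n = 41·84/277 = 12.4332; b·c/n = 82·70/277 = 20.7220
Stratum 3 (Site C): n = 584; a·d/n = 15·173/584 = 4.4435; b·c/n = 332·64/584 = 36.3836
OR_MH = (11.4038 + 12.4332 + 4.4435) / (20.6173 + 20.7220 + 36.3836) = 28.2805 / 77.7229 = 0.36386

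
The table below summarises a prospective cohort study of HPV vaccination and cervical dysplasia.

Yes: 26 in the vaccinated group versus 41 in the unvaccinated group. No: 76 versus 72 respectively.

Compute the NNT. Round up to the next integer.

Risk in treated group = 26/102 = 0.25490; risk in control = 41/113 = 0.36283.
Absolute risk reduction = 0.36283 − 0.25490 = 0.10793
NNT = 1 / ARR = 1 / 0.10793 = 9.265 → round up → 10

10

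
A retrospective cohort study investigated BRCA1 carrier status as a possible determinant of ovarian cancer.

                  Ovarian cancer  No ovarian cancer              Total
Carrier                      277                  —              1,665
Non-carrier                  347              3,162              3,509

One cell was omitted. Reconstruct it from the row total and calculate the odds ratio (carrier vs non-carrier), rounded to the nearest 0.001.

1.819

The missing cell is in the exposed row: 1665 − 277 = 1388.
So a = 277, b = 1388, c = 347, d = 3162.
OR = (a·d)/(b·c) = (277 × 3162) / (1388 × 347) = 875874 / 481636 = 1.81854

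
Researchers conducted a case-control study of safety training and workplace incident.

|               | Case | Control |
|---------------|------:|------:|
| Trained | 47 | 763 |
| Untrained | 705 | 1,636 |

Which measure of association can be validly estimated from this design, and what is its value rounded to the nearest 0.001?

0.143

Cells: a = 47, b = 763, c = 705, d = 1636.
This is a case-control study: participants were sampled on outcome status, so risks in the source population cannot be estimated directly — relative risk is not valid here. The odds ratio is the appropriate measure.
OR = (a·d)/(b·c) = (47 × 1636) / (763 × 705) = 76892 / 537915 = 0.14294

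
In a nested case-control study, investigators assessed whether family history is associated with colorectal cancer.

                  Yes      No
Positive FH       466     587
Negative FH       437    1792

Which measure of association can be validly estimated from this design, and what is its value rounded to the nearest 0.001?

3.255

Cells: a = 466, b = 587, c = 437, d = 1792.
This is a nested case-control study: participants were sampled on outcome status, so risks in the source population cannot be estimated directly — relative risk is not valid here. The odds ratio is the appropriate measure.
OR = (a·d)/(b·c) = (466 × 1792) / (587 × 437) = 835072 / 256519 = 3.25540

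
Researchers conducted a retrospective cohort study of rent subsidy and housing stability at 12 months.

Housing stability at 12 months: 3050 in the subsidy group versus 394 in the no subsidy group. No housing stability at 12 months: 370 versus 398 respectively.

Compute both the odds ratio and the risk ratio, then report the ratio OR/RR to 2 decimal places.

4.64

From the description: a = 3050, b = 370, c = 394, d = 398.
OR = (3050·398)/(370·394) = 1213900/145780 = 8.32693
Risk in exposed = 3050/3420 = 0.89181; risk in unexposed = 394/792 = 0.49747; RR = 1.79268
OR/RR = 8.32693 / 1.79268 = 4.64496
The outcome is not rare, so the OR lies further from 1 than the RR.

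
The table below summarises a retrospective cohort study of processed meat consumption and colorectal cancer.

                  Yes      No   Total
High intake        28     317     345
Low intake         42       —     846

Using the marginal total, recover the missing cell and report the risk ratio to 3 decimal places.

1.635

The missing cell is in the unexposed row: 846 − 42 = 804.
So a = 28, b = 317, c = 42, d = 804.
RR = [a/(a+b)] / [c/(c+d)] = (28/345) / (42/846) = 0.08116/0.04965 = 1.63478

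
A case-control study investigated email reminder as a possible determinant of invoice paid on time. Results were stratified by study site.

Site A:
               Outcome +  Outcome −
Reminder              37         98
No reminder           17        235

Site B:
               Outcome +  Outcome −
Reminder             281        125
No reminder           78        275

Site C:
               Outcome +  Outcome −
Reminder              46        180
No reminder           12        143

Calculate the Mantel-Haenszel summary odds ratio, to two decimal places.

OR_MH = Σ(aᵢdᵢ/nᵢ) / Σ(bᵢcᵢ/nᵢ), where nᵢ is the stratum total.
Stratum 1 (Site A): n = 387; a·d/n = 37·235/387 = 22.4677; b·c/n = 98·17/387 = 4.3049
Stratum 2 (Site B): n = 759; a·d/n = 281·275/759 = 101.8116; b·c/n = 125·78/759 = 12.8458
Stratum 3 (Site C): n = 381; a·d/n = 46·143/381 = 17.2651; b·c/n = 180·12/381 = 5.6693
OR_MH = (22.4677 + 101.8116 + 17.2651) / (4.3049 + 12.8458 + 5.6693) = 141.5444 / 22.8201 = 6.20263

6.20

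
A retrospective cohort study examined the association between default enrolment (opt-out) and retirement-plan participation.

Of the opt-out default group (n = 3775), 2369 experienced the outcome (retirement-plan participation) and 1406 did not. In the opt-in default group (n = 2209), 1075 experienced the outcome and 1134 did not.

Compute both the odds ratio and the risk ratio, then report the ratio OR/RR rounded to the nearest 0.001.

1.378

From the description: a = 2369, b = 1406, c = 1075, d = 1134.
OR = (2369·1134)/(1406·1075) = 2686446/1511450 = 1.77740
Risk in exposed = 2369/3775 = 0.62755; risk in unexposed = 1075/2209 = 0.48665; RR = 1.28954
OR/RR = 1.77740 / 1.28954 = 1.37832
The outcome is not rare, so the OR lies further from 1 than the RR.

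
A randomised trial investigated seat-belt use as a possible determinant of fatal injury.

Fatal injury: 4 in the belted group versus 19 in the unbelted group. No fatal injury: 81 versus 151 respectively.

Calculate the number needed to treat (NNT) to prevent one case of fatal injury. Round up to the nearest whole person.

16

Risk in treated group = 4/85 = 0.04706; risk in control = 19/170 = 0.11176.
Absolute risk reduction = 0.11176 − 0.04706 = 0.06471
NNT = 1 / ARR = 1 / 0.06471 = 15.455 → round up → 16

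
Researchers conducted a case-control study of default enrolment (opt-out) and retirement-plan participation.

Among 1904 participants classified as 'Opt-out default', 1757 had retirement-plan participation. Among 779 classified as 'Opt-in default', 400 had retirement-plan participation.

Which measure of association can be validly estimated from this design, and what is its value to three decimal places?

11.325

From the description: a = 1757, b = 147, c = 400, d = 379.
This is a case-control study: participants were sampled on outcome status, so risks in the source population cannot be estimated directly — relative risk is not valid here. The odds ratio is the appropriate measure.
OR = (a·d)/(b·c) = (1757 × 379) / (147 × 400) = 665903 / 58800 = 11.32488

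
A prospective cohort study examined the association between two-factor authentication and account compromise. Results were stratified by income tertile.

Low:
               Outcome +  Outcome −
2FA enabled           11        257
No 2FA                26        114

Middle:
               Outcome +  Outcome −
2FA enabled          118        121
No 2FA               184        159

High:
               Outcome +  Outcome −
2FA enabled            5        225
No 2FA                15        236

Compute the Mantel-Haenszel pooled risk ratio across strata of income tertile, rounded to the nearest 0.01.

RR_MH = Σ(aᵢ·n₀ᵢ/nᵢ) / Σ(cᵢ·n₁ᵢ/nᵢ), with n₁ᵢ = aᵢ+bᵢ (exposed), n₀ᵢ = cᵢ+dᵢ (unexposed), nᵢ = n₁ᵢ+n₀ᵢ.
Stratum 1 (Low): n₁ = 268, n₀ = 140, n = 408; a·n₀/n = 11·140/408 = 3.7745; c·n₁/n = 26·268/408 = 17.0784
Stratum 2 (Middle): n₁ = 239, n₀ = 343, n = 582; a·n₀/n = 118·343/582 = 69.5430; c·n₁/n = 184·239/582 = 75.5601
Stratum 3 (High): n₁ = 230, n₀ = 251, n = 481; a·n₀/n = 5·251/481 = 2.6091; c·n₁/n = 15·230/481 = 7.1726
RR_MH = (3.7745 + 69.5430 + 2.6091) / (17.0784 + 75.5601 + 7.1726) = 75.9266 / 99.8111 = 0.76070

0.76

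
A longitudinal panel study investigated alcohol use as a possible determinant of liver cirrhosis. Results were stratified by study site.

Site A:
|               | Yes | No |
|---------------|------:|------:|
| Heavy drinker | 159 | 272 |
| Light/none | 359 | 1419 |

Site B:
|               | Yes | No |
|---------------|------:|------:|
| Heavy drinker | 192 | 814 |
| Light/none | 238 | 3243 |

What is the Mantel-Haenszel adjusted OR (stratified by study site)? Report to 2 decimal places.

OR_MH = Σ(aᵢdᵢ/nᵢ) / Σ(bᵢcᵢ/nᵢ), where nᵢ is the stratum total.
Stratum 1 (Site A): n = 2209; a·d/n = 159·1419/2209 = 102.1372; b·c/n = 272·359/2209 = 44.2046
Stratum 2 (Site B): n = 4487; a·d/n = 192·3243/4487 = 138.7689; b·c/n = 814·238/4487 = 43.1763
OR_MH = (102.1372 + 138.7689) / (44.2046 + 43.1763) = 240.9061 / 87.3809 = 2.75696

2.76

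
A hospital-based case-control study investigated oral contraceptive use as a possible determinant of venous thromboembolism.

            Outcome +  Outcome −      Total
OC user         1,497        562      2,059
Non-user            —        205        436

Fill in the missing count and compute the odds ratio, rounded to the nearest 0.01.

The missing cell is in the unexposed row: 436 − 205 = 231.
So a = 1497, b = 562, c = 231, d = 205.
OR = (a·d)/(b·c) = (1497 × 205) / (562 × 231) = 306885 / 129822 = 2.36389

2.36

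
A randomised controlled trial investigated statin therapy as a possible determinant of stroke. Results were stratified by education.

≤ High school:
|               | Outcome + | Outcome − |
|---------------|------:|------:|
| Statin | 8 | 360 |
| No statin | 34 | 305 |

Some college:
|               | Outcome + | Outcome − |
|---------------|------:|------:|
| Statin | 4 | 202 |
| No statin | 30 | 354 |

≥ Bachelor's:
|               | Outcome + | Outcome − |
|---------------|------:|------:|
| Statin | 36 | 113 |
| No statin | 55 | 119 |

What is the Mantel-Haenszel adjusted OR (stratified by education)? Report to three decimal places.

OR_MH = Σ(aᵢdᵢ/nᵢ) / Σ(bᵢcᵢ/nᵢ), where nᵢ is the stratum total.
Stratum 1 (≤ High school): n = 707; a·d/n = 8·305/707 = 3.4512; b·c/n = 360·34/707 = 17.3126
Stratum 2 (Some college): n = 590; a·d/n = 4·354/590 = 2.4000; b·c/n = 202·30/590 = 10.2712
Stratum 3 (≥ Bachelor's): n = 323; a·d/n = 36·119/323 = 13.2632; b·c/n = 113·55/323 = 19.2415
OR_MH = (3.4512 + 2.4000 + 13.2632) / (17.3126 + 10.2712 + 19.2415) = 19.1144 / 46.8253 = 0.40821

0.408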